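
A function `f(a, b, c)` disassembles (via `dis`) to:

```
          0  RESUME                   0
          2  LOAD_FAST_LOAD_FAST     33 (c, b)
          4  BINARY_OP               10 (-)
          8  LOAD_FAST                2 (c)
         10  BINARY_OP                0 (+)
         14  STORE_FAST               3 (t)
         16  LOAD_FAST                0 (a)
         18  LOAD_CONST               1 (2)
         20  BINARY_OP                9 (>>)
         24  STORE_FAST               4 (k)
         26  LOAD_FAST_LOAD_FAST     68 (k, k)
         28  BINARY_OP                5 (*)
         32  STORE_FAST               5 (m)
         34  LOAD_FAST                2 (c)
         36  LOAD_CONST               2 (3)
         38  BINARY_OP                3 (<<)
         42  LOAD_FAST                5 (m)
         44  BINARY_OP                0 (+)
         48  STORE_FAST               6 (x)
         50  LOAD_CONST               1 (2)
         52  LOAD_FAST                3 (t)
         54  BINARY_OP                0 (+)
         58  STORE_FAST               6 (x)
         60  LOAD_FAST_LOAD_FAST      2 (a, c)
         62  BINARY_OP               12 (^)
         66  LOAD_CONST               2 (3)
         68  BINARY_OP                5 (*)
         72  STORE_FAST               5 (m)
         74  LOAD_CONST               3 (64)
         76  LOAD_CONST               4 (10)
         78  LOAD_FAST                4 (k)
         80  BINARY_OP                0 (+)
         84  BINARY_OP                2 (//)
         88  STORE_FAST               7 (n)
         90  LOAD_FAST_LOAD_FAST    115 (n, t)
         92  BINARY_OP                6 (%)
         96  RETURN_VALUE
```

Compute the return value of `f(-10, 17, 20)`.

9

LOAD_FAST_LOAD_FAST c,b → push 20,17. Stack: [20, 17]
BINARY_OP - → 20 - 17 = 3. Stack: [3]
LOAD_FAST c → push 20. Stack: [3, 20]
BINARY_OP + → 3 + 20 = 23. Stack: [23]
STORE_FAST t → t=23. Stack: []
LOAD_FAST a → push -10. Stack: [-10]
LOAD_CONST → push 2. Stack: [-10, 2]
BINARY_OP >> → -10 >> 2 = -3. Stack: [-3]
STORE_FAST k → k=-3. Stack: []
LOAD_FAST_LOAD_FAST k,k → push -3,-3. Stack: [-3, -3]
BINARY_OP * → -3 * -3 = 9. Stack: [9]
STORE_FAST m → m=9. Stack: []
LOAD_FAST c → push 20. Stack: [20]
LOAD_CONST → push 3. Stack: [20, 3]
BINARY_OP << → 20 << 3 = 160. Stack: [160]
LOAD_FAST m → push 9. Stack: [160, 9]
BINARY_OP + → 160 + 9 = 169. Stack: [169]
STORE_FAST x → x=169. Stack: []
LOAD_CONST → push 2. Stack: [2]
LOAD_FAST t → push 23. Stack: [2, 23]
BINARY_OP + → 2 + 23 = 25. Stack: [25]
STORE_FAST x → x=25. Stack: []
LOAD_FAST_LOAD_FAST a,c → push -10,20. Stack: [-10, 20]
BINARY_OP ^ → -10 ^ 20 = -30. Stack: [-30]
LOAD_CONST → push 3. Stack: [-30, 3]
BINARY_OP * → -30 * 3 = -90. Stack: [-90]
STORE_FAST m → m=-90. Stack: []
LOAD_CONST → push 64. Stack: [64]
LOAD_CONST → push 10. Stack: [64, 10]
LOAD_FAST k → push -3. Stack: [64, 10, -3]
BINARY_OP + → 10 + -3 = 7. Stack: [64, 7]
BINARY_OP // → 64 // 7 = 9. Stack: [9]
STORE_FAST n → n=9. Stack: []
LOAD_FAST_LOAD_FAST n,t → push 9,23. Stack: [9, 23]
BINARY_OP % → 9 % 23 = 9. Stack: [9]
RETURN_VALUE → return 9.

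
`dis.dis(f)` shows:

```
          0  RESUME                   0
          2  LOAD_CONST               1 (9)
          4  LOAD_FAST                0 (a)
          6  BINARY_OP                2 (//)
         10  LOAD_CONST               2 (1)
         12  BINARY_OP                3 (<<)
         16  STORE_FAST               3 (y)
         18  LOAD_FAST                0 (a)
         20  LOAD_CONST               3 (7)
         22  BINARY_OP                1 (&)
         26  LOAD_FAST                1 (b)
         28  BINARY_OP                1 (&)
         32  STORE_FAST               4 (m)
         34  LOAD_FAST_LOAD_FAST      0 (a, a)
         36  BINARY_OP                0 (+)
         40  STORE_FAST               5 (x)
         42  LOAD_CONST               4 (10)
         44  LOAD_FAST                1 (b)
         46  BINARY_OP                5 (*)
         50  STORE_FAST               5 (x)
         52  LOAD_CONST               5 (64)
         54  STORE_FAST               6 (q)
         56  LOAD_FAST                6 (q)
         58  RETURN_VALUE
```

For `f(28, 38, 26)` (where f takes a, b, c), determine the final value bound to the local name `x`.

380

LOAD_CONST → push 9. Stack: [9]
LOAD_FAST a → push 28. Stack: [9, 28]
BINARY_OP // → 9 // 28 = 0. Stack: [0]
LOAD_CONST → push 1. Stack: [0, 1]
BINARY_OP << → 0 << 1 = 0. Stack: [0]
STORE_FAST y → y=0. Stack: []
LOAD_FAST a → push 28. Stack: [28]
LOAD_CONST → push 7. Stack: [28, 7]
BINARY_OP & → 28 & 7 = 4. Stack: [4]
LOAD_FAST b → push 38. Stack: [4, 38]
BINARY_OP & → 4 & 38 = 4. Stack: [4]
STORE_FAST m → m=4. Stack: []
LOAD_FAST_LOAD_FAST a,a → push 28,28. Stack: [28, 28]
BINARY_OP + → 28 + 28 = 56. Stack: [56]
STORE_FAST x → x=56. Stack: []
LOAD_CONST → push 10. Stack: [10]
LOAD_FAST b → push 38. Stack: [10, 38]
BINARY_OP * → 10 * 38 = 380. Stack: [380]
STORE_FAST x → x=380. Stack: []
LOAD_CONST → push 64. Stack: [64]
STORE_FAST q → q=64. Stack: []
LOAD_FAST q → push 64. Stack: [64]
RETURN_VALUE → return 64.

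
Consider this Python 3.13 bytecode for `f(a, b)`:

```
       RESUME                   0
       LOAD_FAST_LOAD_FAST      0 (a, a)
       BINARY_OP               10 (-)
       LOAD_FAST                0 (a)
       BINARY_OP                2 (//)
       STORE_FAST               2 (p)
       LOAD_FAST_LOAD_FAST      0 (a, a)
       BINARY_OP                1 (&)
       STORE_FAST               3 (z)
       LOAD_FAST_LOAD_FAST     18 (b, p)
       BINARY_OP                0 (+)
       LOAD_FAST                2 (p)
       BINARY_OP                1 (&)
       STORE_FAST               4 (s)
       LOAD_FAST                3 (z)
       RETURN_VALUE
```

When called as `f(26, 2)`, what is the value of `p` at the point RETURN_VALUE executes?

LOAD_FAST_LOAD_FAST a,a → push 26,26. Stack: [26, 26]
BINARY_OP - → 26 - 26 = 0. Stack: [0]
LOAD_FAST a → push 26. Stack: [0, 26]
BINARY_OP // → 0 // 26 = 0. Stack: [0]
STORE_FAST p → p=0. Stack: []
LOAD_FAST_LOAD_FAST a,a → push 26,26. Stack: [26, 26]
BINARY_OP & → 26 & 26 = 26. Stack: [26]
STORE_FAST z → z=26. Stack: []
LOAD_FAST_LOAD_FAST b,p → push 2,0. Stack: [2, 0]
BINARY_OP + → 2 + 0 = 2. Stack: [2]
LOAD_FAST p → push 0. Stack: [2, 0]
BINARY_OP & → 2 & 0 = 0. Stack: [0]
STORE_FAST s → s=0. Stack: []
LOAD_FAST z → push 26. Stack: [26]
RETURN_VALUE → return 26.

0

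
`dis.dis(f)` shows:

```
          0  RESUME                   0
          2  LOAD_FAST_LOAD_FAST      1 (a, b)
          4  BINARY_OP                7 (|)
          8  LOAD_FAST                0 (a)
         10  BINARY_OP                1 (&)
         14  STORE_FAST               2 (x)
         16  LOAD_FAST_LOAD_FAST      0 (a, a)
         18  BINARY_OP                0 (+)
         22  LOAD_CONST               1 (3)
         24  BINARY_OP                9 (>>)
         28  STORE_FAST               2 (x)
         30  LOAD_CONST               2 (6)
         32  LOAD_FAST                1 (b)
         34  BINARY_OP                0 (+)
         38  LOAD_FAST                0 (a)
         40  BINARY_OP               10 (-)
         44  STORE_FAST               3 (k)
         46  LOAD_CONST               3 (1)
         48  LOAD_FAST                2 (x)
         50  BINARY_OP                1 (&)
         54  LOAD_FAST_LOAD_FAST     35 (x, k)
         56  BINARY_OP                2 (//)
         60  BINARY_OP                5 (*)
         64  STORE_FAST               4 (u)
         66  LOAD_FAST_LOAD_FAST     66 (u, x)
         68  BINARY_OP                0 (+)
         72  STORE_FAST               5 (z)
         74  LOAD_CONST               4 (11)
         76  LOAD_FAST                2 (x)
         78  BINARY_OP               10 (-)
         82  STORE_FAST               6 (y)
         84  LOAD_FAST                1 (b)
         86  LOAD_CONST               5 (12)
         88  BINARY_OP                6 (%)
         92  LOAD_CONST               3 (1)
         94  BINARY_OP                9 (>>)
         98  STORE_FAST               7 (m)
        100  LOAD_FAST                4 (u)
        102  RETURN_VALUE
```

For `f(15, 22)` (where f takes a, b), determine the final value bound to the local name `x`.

LOAD_FAST_LOAD_FAST a,b → push 15,22. Stack: [15, 22]
BINARY_OP | → 15 | 22 = 31. Stack: [31]
LOAD_FAST a → push 15. Stack: [31, 15]
BINARY_OP & → 31 & 15 = 15. Stack: [15]
STORE_FAST x → x=15. Stack: []
LOAD_FAST_LOAD_FAST a,a → push 15,15. Stack: [15, 15]
BINARY_OP + → 15 + 15 = 30. Stack: [30]
LOAD_CONST → push 3. Stack: [30, 3]
BINARY_OP >> → 30 >> 3 = 3. Stack: [3]
STORE_FAST x → x=3. Stack: []
LOAD_CONST → push 6. Stack: [6]
LOAD_FAST b → push 22. Stack: [6, 22]
BINARY_OP + → 6 + 22 = 28. Stack: [28]
LOAD_FAST a → push 15. Stack: [28, 15]
BINARY_OP - → 28 - 15 = 13. Stack: [13]
STORE_FAST k → k=13. Stack: []
LOAD_CONST → push 1. Stack: [1]
LOAD_FAST x → push 3. Stack: [1, 3]
BINARY_OP & → 1 & 3 = 1. Stack: [1]
LOAD_FAST_LOAD_FAST x,k → push 3,13. Stack: [1, 3, 13]
BINARY_OP // → 3 // 13 = 0. Stack: [1, 0]
BINARY_OP * → 1 * 0 = 0. Stack: [0]
STORE_FAST u → u=0. Stack: []
LOAD_FAST_LOAD_FAST u,x → push 0,3. Stack: [0, 3]
BINARY_OP + → 0 + 3 = 3. Stack: [3]
STORE_FAST z → z=3. Stack: []
LOAD_CONST → push 11. Stack: [11]
LOAD_FAST x → push 3. Stack: [11, 3]
BINARY_OP - → 11 - 3 = 8. Stack: [8]
STORE_FAST y → y=8. Stack: []
LOAD_FAST b → push 22. Stack: [22]
LOAD_CONST → push 12. Stack: [22, 12]
BINARY_OP % → 22 % 12 = 10. Stack: [10]
LOAD_CONST → push 1. Stack: [10, 1]
BINARY_OP >> → 10 >> 1 = 5. Stack: [5]
STORE_FAST m → m=5. Stack: []
LOAD_FAST u → push 0. Stack: [0]
RETURN_VALUE → return 0.

3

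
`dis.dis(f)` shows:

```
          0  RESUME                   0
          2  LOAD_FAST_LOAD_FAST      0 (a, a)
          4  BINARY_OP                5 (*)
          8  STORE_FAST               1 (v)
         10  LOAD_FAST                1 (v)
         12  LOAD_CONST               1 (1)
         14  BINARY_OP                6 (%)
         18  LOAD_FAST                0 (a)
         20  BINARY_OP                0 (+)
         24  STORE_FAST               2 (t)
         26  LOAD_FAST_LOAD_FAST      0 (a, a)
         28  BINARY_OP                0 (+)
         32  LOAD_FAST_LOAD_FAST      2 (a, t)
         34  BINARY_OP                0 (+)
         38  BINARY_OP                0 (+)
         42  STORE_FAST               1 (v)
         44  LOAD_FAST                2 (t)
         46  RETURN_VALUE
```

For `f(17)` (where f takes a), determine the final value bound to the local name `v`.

LOAD_FAST_LOAD_FAST a,a → push 17,17. Stack: [17, 17]
BINARY_OP * → 17 * 17 = 289. Stack: [289]
STORE_FAST v → v=289. Stack: []
LOAD_FAST v → push 289. Stack: [289]
LOAD_CONST → push 1. Stack: [289, 1]
BINARY_OP % → 289 % 1 = 0. Stack: [0]
LOAD_FAST a → push 17. Stack: [0, 17]
BINARY_OP + → 0 + 17 = 17. Stack: [17]
STORE_FAST t → t=17. Stack: []
LOAD_FAST_LOAD_FAST a,a → push 17,17. Stack: [17, 17]
BINARY_OP + → 17 + 17 = 34. Stack: [34]
LOAD_FAST_LOAD_FAST a,t → push 17,17. Stack: [34, 17, 17]
BINARY_OP + → 17 + 17 = 34. Stack: [34, 34]
BINARY_OP + → 34 + 34 = 68. Stack: [68]
STORE_FAST v → v=68. Stack: []
LOAD_FAST t → push 17. Stack: [17]
RETURN_VALUE → return 17.

68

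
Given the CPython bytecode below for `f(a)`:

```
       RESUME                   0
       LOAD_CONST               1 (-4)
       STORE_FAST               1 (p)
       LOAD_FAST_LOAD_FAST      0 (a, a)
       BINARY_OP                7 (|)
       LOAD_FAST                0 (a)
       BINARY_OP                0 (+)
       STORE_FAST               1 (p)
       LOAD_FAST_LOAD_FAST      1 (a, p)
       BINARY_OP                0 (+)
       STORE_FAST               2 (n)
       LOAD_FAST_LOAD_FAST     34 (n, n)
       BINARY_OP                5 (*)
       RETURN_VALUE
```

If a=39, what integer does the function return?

13689

LOAD_CONST → push -4. Stack: [-4]
STORE_FAST p → p=-4. Stack: []
LOAD_FAST_LOAD_FAST a,a → push 39,39. Stack: [39, 39]
BINARY_OP | → 39 | 39 = 39. Stack: [39]
LOAD_FAST a → push 39. Stack: [39, 39]
BINARY_OP + → 39 + 39 = 78. Stack: [78]
STORE_FAST p → p=78. Stack: []
LOAD_FAST_LOAD_FAST a,p → push 39,78. Stack: [39, 78]
BINARY_OP + → 39 + 78 = 117. Stack: [117]
STORE_FAST n → n=117. Stack: []
LOAD_FAST_LOAD_FAST n,n → push 117,117. Stack: [117, 117]
BINARY_OP * → 117 * 117 = 13689. Stack: [13689]
RETURN_VALUE → return 13689.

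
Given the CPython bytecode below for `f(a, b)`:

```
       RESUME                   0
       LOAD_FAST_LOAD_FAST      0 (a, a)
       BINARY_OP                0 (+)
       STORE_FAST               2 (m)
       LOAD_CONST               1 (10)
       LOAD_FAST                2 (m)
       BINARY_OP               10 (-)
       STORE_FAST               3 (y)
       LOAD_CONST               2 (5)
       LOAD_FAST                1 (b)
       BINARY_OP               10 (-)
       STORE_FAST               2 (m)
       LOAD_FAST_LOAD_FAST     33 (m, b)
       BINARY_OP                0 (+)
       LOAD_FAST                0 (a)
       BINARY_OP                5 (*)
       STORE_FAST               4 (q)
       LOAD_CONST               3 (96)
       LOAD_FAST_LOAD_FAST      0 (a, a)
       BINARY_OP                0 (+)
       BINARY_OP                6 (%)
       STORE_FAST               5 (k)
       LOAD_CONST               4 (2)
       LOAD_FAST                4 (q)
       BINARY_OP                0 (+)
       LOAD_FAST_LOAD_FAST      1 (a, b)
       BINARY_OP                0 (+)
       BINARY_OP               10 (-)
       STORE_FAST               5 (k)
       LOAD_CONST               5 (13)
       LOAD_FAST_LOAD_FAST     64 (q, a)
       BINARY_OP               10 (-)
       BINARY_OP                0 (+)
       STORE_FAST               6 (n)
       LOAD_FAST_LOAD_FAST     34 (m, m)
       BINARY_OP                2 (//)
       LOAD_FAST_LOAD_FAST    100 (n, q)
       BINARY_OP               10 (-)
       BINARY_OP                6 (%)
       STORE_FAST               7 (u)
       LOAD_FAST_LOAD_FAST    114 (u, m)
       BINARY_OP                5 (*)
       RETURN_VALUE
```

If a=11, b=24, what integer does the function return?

-19

LOAD_FAST_LOAD_FAST a,a → push 11,11. Stack: [11, 11]
BINARY_OP + → 11 + 11 = 22. Stack: [22]
STORE_FAST m → m=22. Stack: []
LOAD_CONST → push 10. Stack: [10]
LOAD_FAST m → push 22. Stack: [10, 22]
BINARY_OP - → 10 - 22 = -12. Stack: [-12]
STORE_FAST y → y=-12. Stack: []
LOAD_CONST → push 5. Stack: [5]
LOAD_FAST b → push 24. Stack: [5, 24]
BINARY_OP - → 5 - 24 = -19. Stack: [-19]
STORE_FAST m → m=-19. Stack: []
LOAD_FAST_LOAD_FAST m,b → push -19,24. Stack: [-19, 24]
BINARY_OP + → -19 + 24 = 5. Stack: [5]
LOAD_FAST a → push 11. Stack: [5, 11]
BINARY_OP * → 5 * 11 = 55. Stack: [55]
STORE_FAST q → q=55. Stack: []
LOAD_CONST → push 96. Stack: [96]
LOAD_FAST_LOAD_FAST a,a → push 11,11. Stack: [96, 11, 11]
BINARY_OP + → 11 + 11 = 22. Stack: [96, 22]
BINARY_OP % → 96 % 22 = 8. Stack: [8]
STORE_FAST k → k=8. Stack: []
LOAD_CONST → push 2. Stack: [2]
LOAD_FAST q → push 55. Stack: [2, 55]
BINARY_OP + → 2 + 55 = 57. Stack: [57]
LOAD_FAST_LOAD_FAST a,b → push 11,24. Stack: [57, 11, 24]
BINARY_OP + → 11 + 24 = 35. Stack: [57, 35]
BINARY_OP - → 57 - 35 = 22. Stack: [22]
STORE_FAST k → k=22. Stack: []
LOAD_CONST → push 13. Stack: [13]
LOAD_FAST_LOAD_FAST q,a → push 55,11. Stack: [13, 55, 11]
BINARY_OP - → 55 - 11 = 44. Stack: [13, 44]
BINARY_OP + → 13 + 44 = 57. Stack: [57]
STORE_FAST n → n=57. Stack: []
LOAD_FAST_LOAD_FAST m,m → push -19,-19. Stack: [-19, -19]
BINARY_OP // → -19 // -19 = 1. Stack: [1]
LOAD_FAST_LOAD_FAST n,q → push 57,55. Stack: [1, 57, 55]
BINARY_OP - → 57 - 55 = 2. Stack: [1, 2]
BINARY_OP % → 1 % 2 = 1. Stack: [1]
STORE_FAST u → u=1. Stack: []
LOAD_FAST_LOAD_FAST u,m → push 1,-19. Stack: [1, -19]
BINARY_OP * → 1 * -19 = -19. Stack: [-19]
RETURN_VALUE → return -19.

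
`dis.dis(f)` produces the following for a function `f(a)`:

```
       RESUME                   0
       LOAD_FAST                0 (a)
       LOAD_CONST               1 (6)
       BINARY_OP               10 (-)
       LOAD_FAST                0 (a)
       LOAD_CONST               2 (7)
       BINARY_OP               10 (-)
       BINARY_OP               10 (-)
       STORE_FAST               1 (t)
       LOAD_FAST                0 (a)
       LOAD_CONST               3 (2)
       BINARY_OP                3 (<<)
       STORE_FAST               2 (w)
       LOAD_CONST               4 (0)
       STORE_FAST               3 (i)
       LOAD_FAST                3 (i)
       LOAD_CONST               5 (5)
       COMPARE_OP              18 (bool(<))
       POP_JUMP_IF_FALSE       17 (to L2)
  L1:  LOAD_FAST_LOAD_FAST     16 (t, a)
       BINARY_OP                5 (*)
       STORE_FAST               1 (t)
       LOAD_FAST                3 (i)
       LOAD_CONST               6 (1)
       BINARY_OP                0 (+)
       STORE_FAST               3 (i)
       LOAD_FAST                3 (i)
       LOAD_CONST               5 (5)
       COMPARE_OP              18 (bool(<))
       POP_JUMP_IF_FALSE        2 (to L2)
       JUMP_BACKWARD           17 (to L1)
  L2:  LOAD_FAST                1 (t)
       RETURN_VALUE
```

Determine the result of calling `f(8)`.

32768

LOAD_FAST a → push 8
LOAD_CONST → push 6
BINARY_OP - → 8 - 6 = 2
LOAD_FAST a → push 8
LOAD_CONST → push 7
BINARY_OP - → 8 - 7 = 1
BINARY_OP - → 2 - 1 = 1
STORE_FAST t → t=1
LOAD_FAST a → push 8
LOAD_CONST → push 2
BINARY_OP << → 8 << 2 = 32
STORE_FAST w → w=32
LOAD_CONST → push 0
STORE_FAST i → i=0
LOAD_FAST i → push 0
LOAD_CONST → push 5
COMPARE_OP bool(<) → 0 vs 5 = True
POP_JUMP_IF_FALSE → pop True; no jump
LOAD_FAST_LOAD_FAST t,a → push 1,8
BINARY_OP * → 1 * 8 = 8
STORE_FAST t → t=8
LOAD_FAST i → push 0
LOAD_CONST → push 1
BINARY_OP + → 0 + 1 = 1
STORE_FAST i → i=1
LOAD_FAST i → push 1
LOAD_CONST → push 5
COMPARE_OP bool(<) → 1 vs 5 = True
POP_JUMP_IF_FALSE → pop True; no jump
LOAD_FAST_LOAD_FAST t,a → push 8,8
BINARY_OP * → 8 * 8 = 64
STORE_FAST t → t=64
LOAD_FAST i → push 1
LOAD_CONST → push 1
BINARY_OP + → 1 + 1 = 2
STORE_FAST i → i=2
LOAD_FAST i → push 2
LOAD_CONST → push 5
COMPARE_OP bool(<) → 2 vs 5 = True
POP_JUMP_IF_FALSE → pop True; no jump
LOAD_FAST_LOAD_FAST t,a → push 64,8
BINARY_OP * → 64 * 8 = 512
STORE_FAST t → t=512
LOAD_FAST i → push 2
LOAD_CONST → push 1
BINARY_OP + → 2 + 1 = 3
STORE_FAST i → i=3
LOAD_FAST i → push 3
LOAD_CONST → push 5
COMPARE_OP bool(<) → 3 vs 5 = True
POP_JUMP_IF_FALSE → pop True; no jump
LOAD_FAST_LOAD_FAST t,a → push 512,8
BINARY_OP * → 512 * 8 = 4096
STORE_FAST t → t=4096
LOAD_FAST i → push 3
LOAD_CONST → push 1
BINARY_OP + → 3 + 1 = 4
STORE_FAST i → i=4
LOAD_FAST i → push 4
LOAD_CONST → push 5
COMPARE_OP bool(<) → 4 vs 5 = True
POP_JUMP_IF_FALSE → pop True; no jump
LOAD_FAST_LOAD_FAST t,a → push 4096,8
BINARY_OP * → 4096 * 8 = 32768
STORE_FAST t → t=32768
LOAD_FAST i → push 4
LOAD_CONST → push 1
BINARY_OP + → 4 + 1 = 5
STORE_FAST i → i=5
LOAD_FAST i → push 5
LOAD_CONST → push 5
COMPARE_OP bool(<) → 5 vs 5 = False
POP_JUMP_IF_FALSE → pop False; jump
LOAD_FAST t → push 32768
RETURN_VALUE → return 32768.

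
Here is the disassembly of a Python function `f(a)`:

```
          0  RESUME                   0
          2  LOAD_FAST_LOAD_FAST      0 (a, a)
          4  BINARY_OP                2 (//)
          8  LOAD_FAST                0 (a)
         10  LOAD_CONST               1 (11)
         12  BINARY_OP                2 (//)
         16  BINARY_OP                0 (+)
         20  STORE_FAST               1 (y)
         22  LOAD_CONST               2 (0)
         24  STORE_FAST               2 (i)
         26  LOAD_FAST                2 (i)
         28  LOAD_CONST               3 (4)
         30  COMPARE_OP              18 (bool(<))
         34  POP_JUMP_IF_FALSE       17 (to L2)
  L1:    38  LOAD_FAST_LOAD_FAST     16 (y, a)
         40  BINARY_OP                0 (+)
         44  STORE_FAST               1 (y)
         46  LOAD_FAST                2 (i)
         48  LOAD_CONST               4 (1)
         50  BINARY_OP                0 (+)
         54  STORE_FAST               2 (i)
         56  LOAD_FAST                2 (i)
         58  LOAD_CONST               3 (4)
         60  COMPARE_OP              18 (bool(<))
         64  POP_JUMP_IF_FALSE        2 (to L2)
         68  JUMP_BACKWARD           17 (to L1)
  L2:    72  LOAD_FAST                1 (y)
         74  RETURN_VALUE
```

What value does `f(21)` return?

86

LOAD_FAST_LOAD_FAST a,a → push 21,21. Stack: [21, 21]
BINARY_OP // → 21 // 21 = 1. Stack: [1]
LOAD_FAST a → push 21. Stack: [1, 21]
LOAD_CONST → push 11. Stack: [1, 21, 11]
BINARY_OP // → 21 // 11 = 1. Stack: [1, 1]
BINARY_OP + → 1 + 1 = 2. Stack: [2]
STORE_FAST y → y=2. Stack: []
LOAD_CONST → push 0. Stack: [0]
STORE_FAST i → i=0. Stack: []
LOAD_FAST i → push 0. Stack: [0]
LOAD_CONST → push 4. Stack: [0, 4]
COMPARE_OP bool(<) → 0 vs 4 = True. Stack: [True]
POP_JUMP_IF_FALSE → pop True; no jump. Stack: []
LOAD_FAST_LOAD_FAST y,a → push 2,21. Stack: [2, 21]
BINARY_OP + → 2 + 21 = 23. Stack: [23]
STORE_FAST y → y=23. Stack: []
LOAD_FAST i → push 0. Stack: [0]
LOAD_CONST → push 1. Stack: [0, 1]
BINARY_OP + → 0 + 1 = 1. Stack: [1]
STORE_FAST i → i=1. Stack: []
LOAD_FAST i → push 1. Stack: [1]
LOAD_CONST → push 4. Stack: [1, 4]
COMPARE_OP bool(<) → 1 vs 4 = True. Stack: [True]
POP_JUMP_IF_FALSE → pop True; no jump. Stack: []
LOAD_FAST_LOAD_FAST y,a → push 23,21. Stack: [23, 21]
BINARY_OP + → 23 + 21 = 44. Stack: [44]
STORE_FAST y → y=44. Stack: []
LOAD_FAST i → push 1. Stack: [1]
LOAD_CONST → push 1. Stack: [1, 1]
BINARY_OP + → 1 + 1 = 2. Stack: [2]
STORE_FAST i → i=2. Stack: []
LOAD_FAST i → push 2. Stack: [2]
LOAD_CONST → push 4. Stack: [2, 4]
COMPARE_OP bool(<) → 2 vs 4 = True. Stack: [True]
POP_JUMP_IF_FALSE → pop True; no jump. Stack: []
LOAD_FAST_LOAD_FAST y,a → push 44,21. Stack: [44, 21]
BINARY_OP + → 44 + 21 = 65. Stack: [65]
STORE_FAST y → y=65. Stack: []
LOAD_FAST i → push 2. Stack: [2]
LOAD_CONST → push 1. Stack: [2, 1]
BINARY_OP + → 2 + 1 = 3. Stack: [3]
STORE_FAST i → i=3. Stack: []
LOAD_FAST i → push 3. Stack: [3]
LOAD_CONST → push 4. Stack: [3, 4]
COMPARE_OP bool(<) → 3 vs 4 = True. Stack: [True]
POP_JUMP_IF_FALSE → pop True; no jump. Stack: []
LOAD_FAST_LOAD_FAST y,a → push 65,21. Stack: [65, 21]
BINARY_OP + → 65 + 21 = 86. Stack: [86]
STORE_FAST y → y=86. Stack: []
LOAD_FAST i → push 3. Stack: [3]
LOAD_CONST → push 1. Stack: [3, 1]
BINARY_OP + → 3 + 1 = 4. Stack: [4]
STORE_FAST i → i=4. Stack: []
LOAD_FAST i → push 4. Stack: [4]
LOAD_CONST → push 4. Stack: [4, 4]
COMPARE_OP bool(<) → 4 vs 4 = False. Stack: [False]
POP_JUMP_IF_FALSE → pop False; jump. Stack: []
LOAD_FAST y → push 86. Stack: [86]
RETURN_VALUE → return 86.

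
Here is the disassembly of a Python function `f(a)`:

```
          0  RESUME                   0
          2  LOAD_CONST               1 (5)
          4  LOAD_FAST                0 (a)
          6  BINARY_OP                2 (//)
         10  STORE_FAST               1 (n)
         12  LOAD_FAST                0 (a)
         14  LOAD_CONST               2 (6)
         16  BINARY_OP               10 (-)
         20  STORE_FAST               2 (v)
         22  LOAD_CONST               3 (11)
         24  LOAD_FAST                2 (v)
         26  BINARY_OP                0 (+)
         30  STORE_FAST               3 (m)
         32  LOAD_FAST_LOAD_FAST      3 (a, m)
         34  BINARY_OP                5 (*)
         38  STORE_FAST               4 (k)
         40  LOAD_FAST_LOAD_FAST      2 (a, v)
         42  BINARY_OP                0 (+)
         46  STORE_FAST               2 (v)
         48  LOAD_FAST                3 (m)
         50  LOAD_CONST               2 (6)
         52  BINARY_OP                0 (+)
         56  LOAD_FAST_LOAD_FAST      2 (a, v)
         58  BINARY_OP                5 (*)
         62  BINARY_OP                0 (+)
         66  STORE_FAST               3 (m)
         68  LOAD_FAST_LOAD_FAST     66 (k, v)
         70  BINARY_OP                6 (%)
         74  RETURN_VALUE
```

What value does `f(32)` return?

LOAD_CONST → push 5. Stack: [5]
LOAD_FAST a → push 32. Stack: [5, 32]
BINARY_OP // → 5 // 32 = 0. Stack: [0]
STORE_FAST n → n=0. Stack: []
LOAD_FAST a → push 32. Stack: [32]
LOAD_CONST → push 6. Stack: [32, 6]
BINARY_OP - → 32 - 6 = 26. Stack: [26]
STORE_FAST v → v=26. Stack: []
LOAD_CONST → push 11. Stack: [11]
LOAD_FAST v → push 26. Stack: [11, 26]
BINARY_OP + → 11 + 26 = 37. Stack: [37]
STORE_FAST m → m=37. Stack: []
LOAD_FAST_LOAD_FAST a,m → push 32,37. Stack: [32, 37]
BINARY_OP * → 32 * 37 = 1184. Stack: [1184]
STORE_FAST k → k=1184. Stack: []
LOAD_FAST_LOAD_FAST a,v → push 32,26. Stack: [32, 26]
BINARY_OP + → 32 + 26 = 58. Stack: [58]
STORE_FAST v → v=58. Stack: []
LOAD_FAST m → push 37. Stack: [37]
LOAD_CONST → push 6. Stack: [37, 6]
BINARY_OP + → 37 + 6 = 43. Stack: [43]
LOAD_FAST_LOAD_FAST a,v → push 32,58. Stack: [43, 32, 58]
BINARY_OP * → 32 * 58 = 1856. Stack: [43, 1856]
BINARY_OP + → 43 + 1856 = 1899. Stack: [1899]
STORE_FAST m → m=1899. Stack: []
LOAD_FAST_LOAD_FAST k,v → push 1184,58. Stack: [1184, 58]
BINARY_OP % → 1184 % 58 = 24. Stack: [24]
RETURN_VALUE → return 24.

24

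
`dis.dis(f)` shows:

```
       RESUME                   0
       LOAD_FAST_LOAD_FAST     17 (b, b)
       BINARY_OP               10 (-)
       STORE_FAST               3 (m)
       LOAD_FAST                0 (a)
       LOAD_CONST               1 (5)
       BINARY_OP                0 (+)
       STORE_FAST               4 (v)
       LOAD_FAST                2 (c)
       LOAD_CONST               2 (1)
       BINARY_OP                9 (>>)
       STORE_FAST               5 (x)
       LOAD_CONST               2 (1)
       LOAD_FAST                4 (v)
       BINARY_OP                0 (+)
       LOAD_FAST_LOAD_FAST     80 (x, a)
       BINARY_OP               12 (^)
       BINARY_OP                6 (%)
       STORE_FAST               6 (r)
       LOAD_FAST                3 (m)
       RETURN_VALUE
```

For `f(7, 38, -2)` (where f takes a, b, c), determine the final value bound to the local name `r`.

LOAD_FAST_LOAD_FAST b,b → push 38,38. Stack: [38, 38]
BINARY_OP - → 38 - 38 = 0. Stack: [0]
STORE_FAST m → m=0. Stack: []
LOAD_FAST a → push 7. Stack: [7]
LOAD_CONST → push 5. Stack: [7, 5]
BINARY_OP + → 7 + 5 = 12. Stack: [12]
STORE_FAST v → v=12. Stack: []
LOAD_FAST c → push -2. Stack: [-2]
LOAD_CONST → push 1. Stack: [-2, 1]
BINARY_OP >> → -2 >> 1 = -1. Stack: [-1]
STORE_FAST x → x=-1. Stack: []
LOAD_CONST → push 1. Stack: [1]
LOAD_FAST v → push 12. Stack: [1, 12]
BINARY_OP + → 1 + 12 = 13. Stack: [13]
LOAD_FAST_LOAD_FAST x,a → push -1,7. Stack: [13, -1, 7]
BINARY_OP ^ → -1 ^ 7 = -8. Stack: [13, -8]
BINARY_OP % → 13 % -8 = -3. Stack: [-3]
STORE_FAST r → r=-3. Stack: []
LOAD_FAST m → push 0. Stack: [0]
RETURN_VALUE → return 0.

-3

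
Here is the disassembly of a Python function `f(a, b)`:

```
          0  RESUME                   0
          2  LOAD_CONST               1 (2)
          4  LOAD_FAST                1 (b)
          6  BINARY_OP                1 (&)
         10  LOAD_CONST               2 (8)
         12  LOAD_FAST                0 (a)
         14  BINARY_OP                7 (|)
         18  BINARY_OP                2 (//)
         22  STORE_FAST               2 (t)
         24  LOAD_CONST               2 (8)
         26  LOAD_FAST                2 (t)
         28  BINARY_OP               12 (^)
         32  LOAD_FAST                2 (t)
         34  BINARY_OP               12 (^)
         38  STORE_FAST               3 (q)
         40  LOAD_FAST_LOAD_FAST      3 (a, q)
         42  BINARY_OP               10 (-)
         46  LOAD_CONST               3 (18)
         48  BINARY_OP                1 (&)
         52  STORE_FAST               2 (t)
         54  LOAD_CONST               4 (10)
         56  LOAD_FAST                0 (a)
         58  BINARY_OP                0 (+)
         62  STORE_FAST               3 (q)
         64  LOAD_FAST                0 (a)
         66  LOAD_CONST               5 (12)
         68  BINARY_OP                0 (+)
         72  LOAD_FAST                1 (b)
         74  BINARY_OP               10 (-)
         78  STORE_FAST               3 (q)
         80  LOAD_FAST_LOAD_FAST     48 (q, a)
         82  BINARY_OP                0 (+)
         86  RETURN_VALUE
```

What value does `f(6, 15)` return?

LOAD_CONST → push 2. Stack: [2]
LOAD_FAST b → push 15. Stack: [2, 15]
BINARY_OP & → 2 & 15 = 2. Stack: [2]
LOAD_CONST → push 8. Stack: [2, 8]
LOAD_FAST a → push 6. Stack: [2, 8, 6]
BINARY_OP | → 8 | 6 = 14. Stack: [2, 14]
BINARY_OP // → 2 // 14 = 0. Stack: [0]
STORE_FAST t → t=0. Stack: []
LOAD_CONST → push 8. Stack: [8]
LOAD_FAST t → push 0. Stack: [8, 0]
BINARY_OP ^ → 8 ^ 0 = 8. Stack: [8]
LOAD_FAST t → push 0. Stack: [8, 0]
BINARY_OP ^ → 8 ^ 0 = 8. Stack: [8]
STORE_FAST q → q=8. Stack: []
LOAD_FAST_LOAD_FAST a,q → push 6,8. Stack: [6, 8]
BINARY_OP - → 6 - 8 = -2. Stack: [-2]
LOAD_CONST → push 18. Stack: [-2, 18]
BINARY_OP & → -2 & 18 = 18. Stack: [18]
STORE_FAST t → t=18. Stack: []
LOAD_CONST → push 10. Stack: [10]
LOAD_FAST a → push 6. Stack: [10, 6]
BINARY_OP + → 10 + 6 = 16. Stack: [16]
STORE_FAST q → q=16. Stack: []
LOAD_FAST a → push 6. Stack: [6]
LOAD_CONST → push 12. Stack: [6, 12]
BINARY_OP + → 6 + 12 = 18. Stack: [18]
LOAD_FAST b → push 15. Stack: [18, 15]
BINARY_OP - → 18 - 15 = 3. Stack: [3]
STORE_FAST q → q=3. Stack: []
LOAD_FAST_LOAD_FAST q,a → push 3,6. Stack: [3, 6]
BINARY_OP + → 3 + 6 = 9. Stack: [9]
RETURN_VALUE → return 9.

9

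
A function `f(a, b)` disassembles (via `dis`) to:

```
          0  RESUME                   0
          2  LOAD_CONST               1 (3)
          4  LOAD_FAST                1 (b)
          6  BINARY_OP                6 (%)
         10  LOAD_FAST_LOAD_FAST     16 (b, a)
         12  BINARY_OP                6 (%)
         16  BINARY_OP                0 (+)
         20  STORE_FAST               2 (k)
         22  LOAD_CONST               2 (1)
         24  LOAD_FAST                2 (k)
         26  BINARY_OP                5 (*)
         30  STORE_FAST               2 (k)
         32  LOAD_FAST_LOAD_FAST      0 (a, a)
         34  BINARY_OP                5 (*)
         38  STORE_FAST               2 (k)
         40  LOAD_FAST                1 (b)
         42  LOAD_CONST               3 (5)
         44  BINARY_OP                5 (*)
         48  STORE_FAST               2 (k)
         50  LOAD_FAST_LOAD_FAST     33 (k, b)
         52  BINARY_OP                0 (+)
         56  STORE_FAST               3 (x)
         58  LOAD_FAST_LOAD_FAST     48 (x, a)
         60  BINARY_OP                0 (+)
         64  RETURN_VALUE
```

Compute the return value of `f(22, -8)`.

-26

LOAD_CONST → push 3. Stack: [3]
LOAD_FAST b → push -8. Stack: [3, -8]
BINARY_OP % → 3 % -8 = -5. Stack: [-5]
LOAD_FAST_LOAD_FAST b,a → push -8,22. Stack: [-5, -8, 22]
BINARY_OP % → -8 % 22 = 14. Stack: [-5, 14]
BINARY_OP + → -5 + 14 = 9. Stack: [9]
STORE_FAST k → k=9. Stack: []
LOAD_CONST → push 1. Stack: [1]
LOAD_FAST k → push 9. Stack: [1, 9]
BINARY_OP * → 1 * 9 = 9. Stack: [9]
STORE_FAST k → k=9. Stack: []
LOAD_FAST_LOAD_FAST a,a → push 22,22. Stack: [22, 22]
BINARY_OP * → 22 * 22 = 484. Stack: [484]
STORE_FAST k → k=484. Stack: []
LOAD_FAST b → push -8. Stack: [-8]
LOAD_CONST → push 5. Stack: [-8, 5]
BINARY_OP * → -8 * 5 = -40. Stack: [-40]
STORE_FAST k → k=-40. Stack: []
LOAD_FAST_LOAD_FAST k,b → push -40,-8. Stack: [-40, -8]
BINARY_OP + → -40 + -8 = -48. Stack: [-48]
STORE_FAST x → x=-48. Stack: []
LOAD_FAST_LOAD_FAST x,a → push -48,22. Stack: [-48, 22]
BINARY_OP + → -48 + 22 = -26. Stack: [-26]
RETURN_VALUE → return -26.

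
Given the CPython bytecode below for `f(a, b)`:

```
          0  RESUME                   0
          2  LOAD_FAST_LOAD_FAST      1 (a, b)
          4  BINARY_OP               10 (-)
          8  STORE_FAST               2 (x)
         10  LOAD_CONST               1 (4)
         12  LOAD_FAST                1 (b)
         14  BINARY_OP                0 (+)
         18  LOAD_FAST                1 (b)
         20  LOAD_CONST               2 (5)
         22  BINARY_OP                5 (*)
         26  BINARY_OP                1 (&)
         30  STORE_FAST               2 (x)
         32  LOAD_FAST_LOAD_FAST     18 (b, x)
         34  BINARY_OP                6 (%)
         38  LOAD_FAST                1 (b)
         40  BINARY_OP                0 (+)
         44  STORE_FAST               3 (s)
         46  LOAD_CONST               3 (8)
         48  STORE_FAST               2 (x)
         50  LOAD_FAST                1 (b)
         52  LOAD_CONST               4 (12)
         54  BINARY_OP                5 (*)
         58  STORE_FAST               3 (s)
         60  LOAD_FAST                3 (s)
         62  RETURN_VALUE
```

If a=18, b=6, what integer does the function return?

LOAD_FAST_LOAD_FAST a,b → push 18,6. Stack: [18, 6]
BINARY_OP - → 18 - 6 = 12. Stack: [12]
STORE_FAST x → x=12. Stack: []
LOAD_CONST → push 4. Stack: [4]
LOAD_FAST b → push 6. Stack: [4, 6]
BINARY_OP + → 4 + 6 = 10. Stack: [10]
LOAD_FAST b → push 6. Stack: [10, 6]
LOAD_CONST → push 5. Stack: [10, 6, 5]
BINARY_OP * → 6 * 5 = 30. Stack: [10, 30]
BINARY_OP & → 10 & 30 = 10. Stack: [10]
STORE_FAST x → x=10. Stack: []
LOAD_FAST_LOAD_FAST b,x → push 6,10. Stack: [6, 10]
BINARY_OP % → 6 % 10 = 6. Stack: [6]
LOAD_FAST b → push 6. Stack: [6, 6]
BINARY_OP + → 6 + 6 = 12. Stack: [12]
STORE_FAST s → s=12. Stack: []
LOAD_CONST → push 8. Stack: [8]
STORE_FAST x → x=8. Stack: []
LOAD_FAST b → push 6. Stack: [6]
LOAD_CONST → push 12. Stack: [6, 12]
BINARY_OP * → 6 * 12 = 72. Stack: [72]
STORE_FAST s → s=72. Stack: []
LOAD_FAST s → push 72. Stack: [72]
RETURN_VALUE → return 72.

72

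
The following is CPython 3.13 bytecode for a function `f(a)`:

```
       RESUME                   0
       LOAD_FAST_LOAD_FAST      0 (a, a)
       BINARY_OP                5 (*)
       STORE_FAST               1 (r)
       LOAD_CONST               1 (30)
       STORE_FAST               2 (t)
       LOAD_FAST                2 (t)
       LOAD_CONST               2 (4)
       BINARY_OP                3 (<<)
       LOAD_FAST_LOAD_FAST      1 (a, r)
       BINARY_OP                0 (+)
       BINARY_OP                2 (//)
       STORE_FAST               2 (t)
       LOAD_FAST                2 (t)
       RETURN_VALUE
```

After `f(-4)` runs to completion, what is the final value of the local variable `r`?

16

LOAD_FAST_LOAD_FAST a,a → push -4,-4. Stack: [-4, -4]
BINARY_OP * → -4 * -4 = 16. Stack: [16]
STORE_FAST r → r=16. Stack: []
LOAD_CONST → push 30. Stack: [30]
STORE_FAST t → t=30. Stack: []
LOAD_FAST t → push 30. Stack: [30]
LOAD_CONST → push 4. Stack: [30, 4]
BINARY_OP << → 30 << 4 = 480. Stack: [480]
LOAD_FAST_LOAD_FAST a,r → push -4,16. Stack: [480, -4, 16]
BINARY_OP + → -4 + 16 = 12. Stack: [480, 12]
BINARY_OP // → 480 // 12 = 40. Stack: [40]
STORE_FAST t → t=40. Stack: []
LOAD_FAST t → push 40. Stack: [40]
RETURN_VALUE → return 40.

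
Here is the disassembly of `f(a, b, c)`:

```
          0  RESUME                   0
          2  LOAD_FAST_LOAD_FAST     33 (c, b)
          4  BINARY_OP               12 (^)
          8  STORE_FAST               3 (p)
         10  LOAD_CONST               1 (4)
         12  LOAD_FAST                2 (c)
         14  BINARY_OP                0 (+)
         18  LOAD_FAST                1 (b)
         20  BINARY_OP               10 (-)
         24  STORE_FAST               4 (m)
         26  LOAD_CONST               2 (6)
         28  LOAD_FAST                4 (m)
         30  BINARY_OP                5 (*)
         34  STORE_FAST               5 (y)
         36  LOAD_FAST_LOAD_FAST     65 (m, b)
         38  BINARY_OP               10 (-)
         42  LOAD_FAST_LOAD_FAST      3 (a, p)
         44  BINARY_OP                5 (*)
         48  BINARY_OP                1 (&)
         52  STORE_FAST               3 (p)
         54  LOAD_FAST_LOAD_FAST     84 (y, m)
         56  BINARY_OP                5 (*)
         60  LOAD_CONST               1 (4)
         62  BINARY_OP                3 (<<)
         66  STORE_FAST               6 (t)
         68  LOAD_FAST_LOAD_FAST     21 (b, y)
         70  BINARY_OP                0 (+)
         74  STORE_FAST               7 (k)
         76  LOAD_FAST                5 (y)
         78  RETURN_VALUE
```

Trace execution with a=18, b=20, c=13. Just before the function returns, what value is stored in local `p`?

448

LOAD_FAST_LOAD_FAST c,b → push 13,20. Stack: [13, 20]
BINARY_OP ^ → 13 ^ 20 = 25. Stack: [25]
STORE_FAST p → p=25. Stack: []
LOAD_CONST → push 4. Stack: [4]
LOAD_FAST c → push 13. Stack: [4, 13]
BINARY_OP + → 4 + 13 = 17. Stack: [17]
LOAD_FAST b → push 20. Stack: [17, 20]
BINARY_OP - → 17 - 20 = -3. Stack: [-3]
STORE_FAST m → m=-3. Stack: []
LOAD_CONST → push 6. Stack: [6]
LOAD_FAST m → push -3. Stack: [6, -3]
BINARY_OP * → 6 * -3 = -18. Stack: [-18]
STORE_FAST y → y=-18. Stack: []
LOAD_FAST_LOAD_FAST m,b → push -3,20. Stack: [-3, 20]
BINARY_OP - → -3 - 20 = -23. Stack: [-23]
LOAD_FAST_LOAD_FAST a,p → push 18,25. Stack: [-23, 18, 25]
BINARY_OP * → 18 * 25 = 450. Stack: [-23, 450]
BINARY_OP & → -23 & 450 = 448. Stack: [448]
STORE_FAST p → p=448. Stack: []
LOAD_FAST_LOAD_FAST y,m → push -18,-3. Stack: [-18, -3]
BINARY_OP * → -18 * -3 = 54. Stack: [54]
LOAD_CONST → push 4. Stack: [54, 4]
BINARY_OP << → 54 << 4 = 864. Stack: [864]
STORE_FAST t → t=864. Stack: []
LOAD_FAST_LOAD_FAST b,y → push 20,-18. Stack: [20, -18]
BINARY_OP + → 20 + -18 = 2. Stack: [2]
STORE_FAST k → k=2. Stack: []
LOAD_FAST y → push -18. Stack: [-18]
RETURN_VALUE → return -18.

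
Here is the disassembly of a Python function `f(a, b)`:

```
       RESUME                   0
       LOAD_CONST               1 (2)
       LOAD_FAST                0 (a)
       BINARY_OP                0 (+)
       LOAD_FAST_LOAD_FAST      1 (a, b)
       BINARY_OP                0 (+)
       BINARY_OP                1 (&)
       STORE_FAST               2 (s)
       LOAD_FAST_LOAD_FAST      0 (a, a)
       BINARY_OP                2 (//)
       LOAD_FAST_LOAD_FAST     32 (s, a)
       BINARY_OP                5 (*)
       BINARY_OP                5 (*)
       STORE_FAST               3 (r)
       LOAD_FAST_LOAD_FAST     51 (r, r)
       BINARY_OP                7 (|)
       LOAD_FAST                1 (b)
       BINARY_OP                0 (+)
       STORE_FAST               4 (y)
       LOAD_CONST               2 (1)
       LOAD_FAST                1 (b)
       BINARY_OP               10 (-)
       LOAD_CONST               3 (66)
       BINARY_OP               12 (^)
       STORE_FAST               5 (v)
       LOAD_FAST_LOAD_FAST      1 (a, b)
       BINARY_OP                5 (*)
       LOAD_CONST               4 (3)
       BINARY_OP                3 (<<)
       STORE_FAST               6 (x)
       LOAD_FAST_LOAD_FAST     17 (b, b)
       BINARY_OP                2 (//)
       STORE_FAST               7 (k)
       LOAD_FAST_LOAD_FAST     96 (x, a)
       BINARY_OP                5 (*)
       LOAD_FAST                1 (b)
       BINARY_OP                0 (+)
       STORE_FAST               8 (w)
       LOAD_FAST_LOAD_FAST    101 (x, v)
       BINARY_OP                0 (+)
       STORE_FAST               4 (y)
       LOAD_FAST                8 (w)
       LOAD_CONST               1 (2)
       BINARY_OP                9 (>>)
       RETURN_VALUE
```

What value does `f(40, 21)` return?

LOAD_CONST → push 2. Stack: [2]
LOAD_FAST a → push 40. Stack: [2, 40]
BINARY_OP + → 2 + 40 = 42. Stack: [42]
LOAD_FAST_LOAD_FAST a,b → push 40,21. Stack: [42, 40, 21]
BINARY_OP + → 40 + 21 = 61. Stack: [42, 61]
BINARY_OP & → 42 & 61 = 40. Stack: [40]
STORE_FAST s → s=40. Stack: []
LOAD_FAST_LOAD_FAST a,a → push 40,40. Stack: [40, 40]
BINARY_OP // → 40 // 40 = 1. Stack: [1]
LOAD_FAST_LOAD_FAST s,a → push 40,40. Stack: [1, 40, 40]
BINARY_OP * → 40 * 40 = 1600. Stack: [1, 1600]
BINARY_OP * → 1 * 1600 = 1600. Stack: [1600]
STORE_FAST r → r=1600. Stack: []
LOAD_FAST_LOAD_FAST r,r → push 1600,1600. Stack: [1600, 1600]
BINARY_OP | → 1600 | 1600 = 1600. Stack: [1600]
LOAD_FAST b → push 21. Stack: [1600, 21]
BINARY_OP + → 1600 + 21 = 1621. Stack: [1621]
STORE_FAST y → y=1621. Stack: []
LOAD_CONST → push 1. Stack: [1]
LOAD_FAST b → push 21. Stack: [1, 21]
BINARY_OP - → 1 - 21 = -20. Stack: [-20]
LOAD_CONST → push 66. Stack: [-20, 66]
BINARY_OP ^ → -20 ^ 66 = -82. Stack: [-82]
STORE_FAST v → v=-82. Stack: []
LOAD_FAST_LOAD_FAST a,b → push 40,21. Stack: [40, 21]
BINARY_OP * → 40 * 21 = 840. Stack: [840]
LOAD_CONST → push 3. Stack: [840, 3]
BINARY_OP << → 840 << 3 = 6720. Stack: [6720]
STORE_FAST x → x=6720. Stack: []
LOAD_FAST_LOAD_FAST b,b → push 21,21. Stack: [21, 21]
BINARY_OP // → 21 // 21 = 1. Stack: [1]
STORE_FAST k → k=1. Stack: []
LOAD_FAST_LOAD_FAST x,a → push 6720,40. Stack: [6720, 40]
BINARY_OP * → 6720 * 40 = 268800. Stack: [268800]
LOAD_FAST b → push 21. Stack: [268800, 21]
BINARY_OP + → 268800 + 21 = 268821. Stack: [268821]
STORE_FAST w → w=268821. Stack: []
LOAD_FAST_LOAD_FAST x,v → push 6720,-82. Stack: [6720, -82]
BINARY_OP + → 6720 + -82 = 6638. Stack: [6638]
STORE_FAST y → y=6638. Stack: []
LOAD_FAST w → push 268821. Stack: [268821]
LOAD_CONST → push 2. Stack: [268821, 2]
BINARY_OP >> → 268821 >> 2 = 67205. Stack: [67205]
RETURN_VALUE → return 67205.

67205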